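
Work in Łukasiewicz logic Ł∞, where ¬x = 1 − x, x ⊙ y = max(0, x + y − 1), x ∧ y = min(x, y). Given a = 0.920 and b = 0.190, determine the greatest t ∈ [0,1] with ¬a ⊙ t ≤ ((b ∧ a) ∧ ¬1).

0.920

¬a = 1 − 0.920 = 0.080
So the left factor is ¬a = 0.080.
b ∧ a = min(0.190, 0.920) = 0.190
¬1 = 1 − 1.000 = 0.000
(b ∧ a) ∧ ¬1 = min(0.190, 0.000) = 0.000
So the right-hand bound is (b ∧ a) ∧ ¬1 = 0.000.
The residuum of the Łukasiewicz t-norm gives the supremum: min(1, 1 − 0.080 + 0.000).
1 − 0.080 + 0.000 = 0.920, so t = min(1, 0.920) = 0.920.
Check: 0.080 ⊙ 0.920 = max(0, 0.000) = 0.000 ≤ 0.000.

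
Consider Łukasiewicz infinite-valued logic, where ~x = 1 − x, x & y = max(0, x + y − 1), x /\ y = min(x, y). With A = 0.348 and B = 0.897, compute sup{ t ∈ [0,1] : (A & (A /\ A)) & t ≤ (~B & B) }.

A /\ A = min(0.348, 0.348) = 0.348
A & (A /\ A) = max(0, 0.348 + 0.348 − 1) = max(0, -0.304) = 0.000
So the left factor is A & (A /\ A) = 0.000.
~B = 1 − 0.897 = 0.103
~B & B = max(0, 0.103 + 0.897 − 1) = max(0, 0.000) = 0.000
So the right-hand bound is ~B & B = 0.000.
The residuum of the Łukasiewicz t-norm gives the supremum: min(1, 1 − 0.000 + 0.000).
1 − 0.000 + 0.000 = 1.000, so t = min(1, 1.000) = 1.000.
Check: 0.000 & 1.000 = max(0, 0.000) = 0.000 ≤ 0.000.

1.000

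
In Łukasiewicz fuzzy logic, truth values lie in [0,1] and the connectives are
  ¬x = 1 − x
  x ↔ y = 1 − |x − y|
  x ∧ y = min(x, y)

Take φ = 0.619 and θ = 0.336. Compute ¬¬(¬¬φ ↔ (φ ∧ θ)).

0.717

¬φ = 1 − 0.619 = 0.381
¬¬φ = 1 − 0.381 = 0.619
φ ∧ θ = min(0.619, 0.336) = 0.336
¬¬φ ↔ (φ ∧ θ) = 1 − |0.619 − 0.336| = 1 − 0.283 = 0.717
¬(¬¬φ ↔ (φ ∧ θ)) = 1 − 0.717 = 0.283
¬¬(¬¬φ ↔ (φ ∧ θ)) = 1 − 0.283 = 0.717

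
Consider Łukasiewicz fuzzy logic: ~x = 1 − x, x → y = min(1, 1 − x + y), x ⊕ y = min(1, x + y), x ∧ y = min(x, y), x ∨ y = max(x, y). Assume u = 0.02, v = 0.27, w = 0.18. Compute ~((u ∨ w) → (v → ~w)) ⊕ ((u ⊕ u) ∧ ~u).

u ∨ w = max(0.02, 0.18) = 0.18
~w = 1 − 0.18 = 0.82
v → ~w = min(1, 1 − 0.27 + 0.82) = min(1, 1.55) = 1.00
(u ∨ w) → (v → ~w) = min(1, 1 − 0.18 + 1.00) = min(1, 1.82) = 1.00
~((u ∨ w) → (v → ~w)) = 1 − 1.00 = 0.00
u ⊕ u = min(1, 0.02 + 0.02) = min(1, 0.04) = 0.04
~u = 1 − 0.02 = 0.98
(u ⊕ u) ∧ ~u = min(0.04, 0.98) = 0.04
~((u ∨ w) → (v → ~w)) ⊕ ((u ⊕ u) ∧ ~u) = min(1, 0.00 + 0.04) = min(1, 0.04) = 0.04

0.04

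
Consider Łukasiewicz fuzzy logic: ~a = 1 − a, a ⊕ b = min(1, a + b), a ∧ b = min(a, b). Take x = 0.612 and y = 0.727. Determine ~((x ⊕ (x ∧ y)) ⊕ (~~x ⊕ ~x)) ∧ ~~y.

0.000

x ∧ y = min(0.612, 0.727) = 0.612
x ⊕ (x ∧ y) = min(1, 0.612 + 0.612) = min(1, 1.224) = 1.000
~x = 1 − 0.612 = 0.388
~~x = 1 − 0.388 = 0.612
~~x ⊕ ~x = min(1, 0.612 + 0.388) = min(1, 1.000) = 1.000
(x ⊕ (x ∧ y)) ⊕ (~~x ⊕ ~x) = min(1, 1.000 + 1.000) = min(1, 2.000) = 1.000
~((x ⊕ (x ∧ y)) ⊕ (~~x ⊕ ~x)) = 1 − 1.000 = 0.000
~y = 1 − 0.727 = 0.273
~~y = 1 − 0.273 = 0.727
~((x ⊕ (x ∧ y)) ⊕ (~~x ⊕ ~x)) ∧ ~~y = min(0.000, 0.727) = 0.000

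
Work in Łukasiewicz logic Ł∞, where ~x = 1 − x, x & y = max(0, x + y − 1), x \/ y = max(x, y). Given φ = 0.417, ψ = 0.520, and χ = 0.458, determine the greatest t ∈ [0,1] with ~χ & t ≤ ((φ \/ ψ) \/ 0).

~χ = 1 − 0.458 = 0.542
So the left factor is ~χ = 0.542.
φ \/ ψ = max(0.417, 0.520) = 0.520
(φ \/ ψ) \/ 0 = max(0.520, 0.000) = 0.520
So the right-hand bound is (φ \/ ψ) \/ 0 = 0.520.
The residuum of the Łukasiewicz t-norm gives the supremum: min(1, 1 − 0.542 + 0.520).
1 − 0.542 + 0.520 = 0.978, so t = min(1, 0.978) = 0.978.
Check: 0.542 & 0.978 = max(0, 0.520) = 0.520 ≤ 0.520.

0.978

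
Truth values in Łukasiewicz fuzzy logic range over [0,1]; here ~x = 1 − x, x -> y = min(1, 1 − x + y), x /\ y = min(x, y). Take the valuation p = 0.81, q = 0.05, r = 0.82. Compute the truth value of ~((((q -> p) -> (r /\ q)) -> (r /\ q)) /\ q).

0.95

q -> p = min(1, 1 − 0.05 + 0.81) = min(1, 1.76) = 1.00
r /\ q = min(0.82, 0.05) = 0.05
(q -> p) -> (r /\ q) = min(1, 1 − 1.00 + 0.05) = min(1, 0.05) = 0.05
((q -> p) -> (r /\ q)) -> (r /\ q) = min(1, 1 − 0.05 + 0.05) = min(1, 1.00) = 1.00
(((q -> p) -> (r /\ q)) -> (r /\ q)) /\ q = min(1.00, 0.05) = 0.05
~((((q -> p) -> (r /\ q)) -> (r /\ q)) /\ q) = 1 − 0.05 = 0.95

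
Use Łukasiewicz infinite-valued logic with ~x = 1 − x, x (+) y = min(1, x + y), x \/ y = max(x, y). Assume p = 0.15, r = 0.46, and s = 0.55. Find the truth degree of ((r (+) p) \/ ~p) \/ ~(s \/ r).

0.85

r (+) p = min(1, 0.46 + 0.15) = min(1, 0.61) = 0.61
~p = 1 − 0.15 = 0.85
(r (+) p) \/ ~p = max(0.61, 0.85) = 0.85
s \/ r = max(0.55, 0.46) = 0.55
~(s \/ r) = 1 − 0.55 = 0.45
((r (+) p) \/ ~p) \/ ~(s \/ r) = max(0.85, 0.45) = 0.85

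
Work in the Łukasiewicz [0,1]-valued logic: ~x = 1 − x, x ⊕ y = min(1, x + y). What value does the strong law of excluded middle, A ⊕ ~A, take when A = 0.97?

~A = 1 − 0.97 = 0.03
A ⊕ ~A = min(1, 0.97 + 0.03) = min(1, 1.00) = 1.00
(As expected: always 1 in Ł∞ since a ⊕ (1−a) = 1.)

1.00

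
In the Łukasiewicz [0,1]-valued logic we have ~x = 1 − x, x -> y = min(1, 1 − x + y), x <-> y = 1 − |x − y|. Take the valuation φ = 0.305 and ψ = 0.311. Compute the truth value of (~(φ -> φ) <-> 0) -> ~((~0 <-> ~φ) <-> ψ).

0.384

φ -> φ = min(1, 1 − 0.305 + 0.305) = min(1, 1.000) = 1.000
~(φ -> φ) = 1 − 1.000 = 0.000
~(φ -> φ) <-> 0 = 1 − |0.000 − 0.000| = 1 − 0.000 = 1.000
~0 = 1 − 0.000 = 1.000
~φ = 1 − 0.305 = 0.695
~0 <-> ~φ = 1 − |1.000 − 0.695| = 1 − 0.305 = 0.695
(~0 <-> ~φ) <-> ψ = 1 − |0.695 − 0.311| = 1 − 0.384 = 0.616
~((~0 <-> ~φ) <-> ψ) = 1 − 0.616 = 0.384
(~(φ -> φ) <-> 0) -> ~((~0 <-> ~φ) <-> ψ) = min(1, 1 − 1.000 + 0.384) = min(1, 0.384) = 0.384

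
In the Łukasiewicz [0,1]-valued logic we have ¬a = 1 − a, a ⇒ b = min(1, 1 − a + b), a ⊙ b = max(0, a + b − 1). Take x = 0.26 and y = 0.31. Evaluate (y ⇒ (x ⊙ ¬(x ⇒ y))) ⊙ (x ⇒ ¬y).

x ⇒ y = min(1, 1 − 0.26 + 0.31) = min(1, 1.05) = 1.00
¬(x ⇒ y) = 1 − 1.00 = 0.00
x ⊙ ¬(x ⇒ y) = max(0, 0.26 + 0.00 − 1) = max(0, -0.74) = 0.00
y ⇒ (x ⊙ ¬(x ⇒ y)) = min(1, 1 − 0.31 + 0.00) = min(1, 0.69) = 0.69
¬y = 1 − 0.31 = 0.69
x ⇒ ¬y = min(1, 1 − 0.26 + 0.69) = min(1, 1.43) = 1.00
(y ⇒ (x ⊙ ¬(x ⇒ y))) ⊙ (x ⇒ ¬y) = max(0, 0.69 + 1.00 − 1) = max(0, 0.69) = 0.69

0.69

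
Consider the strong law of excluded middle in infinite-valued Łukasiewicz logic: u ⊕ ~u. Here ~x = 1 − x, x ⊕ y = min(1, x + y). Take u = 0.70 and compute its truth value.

1.00

~u = 1 − 0.70 = 0.30
u ⊕ ~u = min(1, 0.70 + 0.30) = min(1, 1.00) = 1.00
(As expected: always 1 in Ł∞ since a ⊕ (1−a) = 1.)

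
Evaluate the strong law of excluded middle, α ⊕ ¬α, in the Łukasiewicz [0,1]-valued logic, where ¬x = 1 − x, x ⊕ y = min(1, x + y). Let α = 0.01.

¬α = 1 − 0.01 = 0.99
α ⊕ ¬α = min(1, 0.01 + 0.99) = min(1, 1.00) = 1.00
(As expected: always 1 in Ł∞ since a ⊕ (1−a) = 1.)

1.00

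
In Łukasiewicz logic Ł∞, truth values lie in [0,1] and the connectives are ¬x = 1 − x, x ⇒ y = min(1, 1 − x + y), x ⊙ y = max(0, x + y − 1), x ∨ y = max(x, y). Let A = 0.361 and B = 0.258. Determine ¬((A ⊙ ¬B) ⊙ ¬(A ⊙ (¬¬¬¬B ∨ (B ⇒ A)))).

1.000

¬B = 1 − 0.258 = 0.742
A ⊙ ¬B = max(0, 0.361 + 0.742 − 1) = max(0, 0.103) = 0.103
¬¬B = 1 − 0.742 = 0.258
¬¬¬B = 1 − 0.258 = 0.742
¬¬¬¬B = 1 − 0.742 = 0.258
B ⇒ A = min(1, 1 − 0.258 + 0.361) = min(1, 1.103) = 1.000
¬¬¬¬B ∨ (B ⇒ A) = max(0.258, 1.000) = 1.000
A ⊙ (¬¬¬¬B ∨ (B ⇒ A)) = max(0, 0.361 + 1.000 − 1) = max(0, 0.361) = 0.361
¬(A ⊙ (¬¬¬¬B ∨ (B ⇒ A))) = 1 − 0.361 = 0.639
(A ⊙ ¬B) ⊙ ¬(A ⊙ (¬¬¬¬B ∨ (B ⇒ A))) = max(0, 0.103 + 0.639 − 1) = max(0, -0.258) = 0.000
¬((A ⊙ ¬B) ⊙ ¬(A ⊙ (¬¬¬¬B ∨ (B ⇒ A)))) = 1 − 0.000 = 1.000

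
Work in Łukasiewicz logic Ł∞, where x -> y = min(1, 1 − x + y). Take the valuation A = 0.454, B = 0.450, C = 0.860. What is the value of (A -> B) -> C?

0.864

A -> B = min(1, 1 − 0.454 + 0.450) = min(1, 0.996) = 0.996
(A -> B) -> C = min(1, 1 − 0.996 + 0.860) = min(1, 0.864) = 0.864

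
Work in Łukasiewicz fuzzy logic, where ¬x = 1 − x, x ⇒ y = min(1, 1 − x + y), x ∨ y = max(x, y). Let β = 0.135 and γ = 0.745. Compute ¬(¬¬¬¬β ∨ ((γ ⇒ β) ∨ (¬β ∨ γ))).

¬β = 1 − 0.135 = 0.865
¬¬β = 1 − 0.865 = 0.135
¬¬¬β = 1 − 0.135 = 0.865
¬¬¬¬β = 1 − 0.865 = 0.135
γ ⇒ β = min(1, 1 − 0.745 + 0.135) = min(1, 0.390) = 0.390
¬β ∨ γ = max(0.865, 0.745) = 0.865
(γ ⇒ β) ∨ (¬β ∨ γ) = max(0.390, 0.865) = 0.865
¬¬¬¬β ∨ ((γ ⇒ β) ∨ (¬β ∨ γ)) = max(0.135, 0.865) = 0.865
¬(¬¬¬¬β ∨ ((γ ⇒ β) ∨ (¬β ∨ γ))) = 1 − 0.865 = 0.135

0.135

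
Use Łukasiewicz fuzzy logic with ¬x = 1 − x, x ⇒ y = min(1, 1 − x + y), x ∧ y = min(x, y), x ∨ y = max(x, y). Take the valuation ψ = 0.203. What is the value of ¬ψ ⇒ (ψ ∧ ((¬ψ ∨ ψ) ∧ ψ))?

¬ψ = 1 − 0.203 = 0.797
¬ψ ∨ ψ = max(0.797, 0.203) = 0.797
(¬ψ ∨ ψ) ∧ ψ = min(0.797, 0.203) = 0.203
ψ ∧ ((¬ψ ∨ ψ) ∧ ψ) = min(0.203, 0.203) = 0.203
¬ψ ⇒ (ψ ∧ ((¬ψ ∨ ψ) ∧ ψ)) = min(1, 1 − 0.797 + 0.203) = min(1, 0.406) = 0.406

0.406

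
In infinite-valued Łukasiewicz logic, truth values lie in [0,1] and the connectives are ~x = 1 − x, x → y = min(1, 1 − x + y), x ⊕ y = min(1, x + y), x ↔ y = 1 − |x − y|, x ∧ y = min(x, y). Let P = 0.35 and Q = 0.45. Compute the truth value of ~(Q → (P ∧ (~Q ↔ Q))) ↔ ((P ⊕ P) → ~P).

0.15

~Q = 1 − 0.45 = 0.55
~Q ↔ Q = 1 − |0.55 − 0.45| = 1 − 0.10 = 0.90
P ∧ (~Q ↔ Q) = min(0.35, 0.90) = 0.35
Q → (P ∧ (~Q ↔ Q)) = min(1, 1 − 0.45 + 0.35) = min(1, 0.90) = 0.90
~(Q → (P ∧ (~Q ↔ Q))) = 1 − 0.90 = 0.10
P ⊕ P = min(1, 0.35 + 0.35) = min(1, 0.70) = 0.70
~P = 1 − 0.35 = 0.65
(P ⊕ P) → ~P = min(1, 1 − 0.70 + 0.65) = min(1, 0.95) = 0.95
~(Q → (P ∧ (~Q ↔ Q))) ↔ ((P ⊕ P) → ~P) = 1 − |0.10 − 0.95| = 1 − 0.85 = 0.15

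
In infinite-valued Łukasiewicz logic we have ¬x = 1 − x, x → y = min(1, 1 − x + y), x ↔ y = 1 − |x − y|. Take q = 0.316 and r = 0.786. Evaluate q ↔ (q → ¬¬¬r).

¬r = 1 − 0.786 = 0.214
¬¬r = 1 − 0.214 = 0.786
¬¬¬r = 1 − 0.786 = 0.214
q → ¬¬¬r = min(1, 1 − 0.316 + 0.214) = min(1, 0.898) = 0.898
q ↔ (q → ¬¬¬r) = 1 − |0.316 − 0.898| = 1 − 0.582 = 0.418

0.418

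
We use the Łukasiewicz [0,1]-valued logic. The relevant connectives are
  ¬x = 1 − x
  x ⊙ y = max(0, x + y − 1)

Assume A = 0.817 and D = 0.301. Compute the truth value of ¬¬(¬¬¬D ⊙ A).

¬D = 1 − 0.301 = 0.699
¬¬D = 1 − 0.699 = 0.301
¬¬¬D = 1 − 0.301 = 0.699
¬¬¬D ⊙ A = max(0, 0.699 + 0.817 − 1) = max(0, 0.516) = 0.516
¬(¬¬¬D ⊙ A) = 1 − 0.516 = 0.484
¬¬(¬¬¬D ⊙ A) = 1 − 0.484 = 0.516

0.516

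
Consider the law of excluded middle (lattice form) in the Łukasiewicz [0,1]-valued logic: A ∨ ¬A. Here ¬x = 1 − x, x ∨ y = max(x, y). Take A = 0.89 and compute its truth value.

0.89

¬A = 1 − 0.89 = 0.11
A ∨ ¬A = max(0.89, 0.11) = 0.89
(The value 0.89 < 1 shows this instance is not satisfied; not a Ł∞-tautology — its value is max(a, 1−a).)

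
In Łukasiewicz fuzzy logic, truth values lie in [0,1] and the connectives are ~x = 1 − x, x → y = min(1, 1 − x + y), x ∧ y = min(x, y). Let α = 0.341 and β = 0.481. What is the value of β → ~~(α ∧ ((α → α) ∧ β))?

0.860

α → α = min(1, 1 − 0.341 + 0.341) = min(1, 1.000) = 1.000
(α → α) ∧ β = min(1.000, 0.481) = 0.481
α ∧ ((α → α) ∧ β) = min(0.341, 0.481) = 0.341
~(α ∧ ((α → α) ∧ β)) = 1 − 0.341 = 0.659
~~(α ∧ ((α → α) ∧ β)) = 1 − 0.659 = 0.341
β → ~~(α ∧ ((α → α) ∧ β)) = min(1, 1 − 0.481 + 0.341) = min(1, 0.860) = 0.860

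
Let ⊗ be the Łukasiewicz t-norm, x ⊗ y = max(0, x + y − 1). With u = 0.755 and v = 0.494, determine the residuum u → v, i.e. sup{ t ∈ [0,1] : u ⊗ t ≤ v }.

The residuum of the Łukasiewicz t-norm gives the supremum: min(1, 1 − 0.755 + 0.494).
1 − 0.755 + 0.494 = 0.739, so t = min(1, 0.739) = 0.739.
Check: 0.755 ⊗ 0.739 = max(0, 0.494) = 0.494 ≤ 0.494.

0.739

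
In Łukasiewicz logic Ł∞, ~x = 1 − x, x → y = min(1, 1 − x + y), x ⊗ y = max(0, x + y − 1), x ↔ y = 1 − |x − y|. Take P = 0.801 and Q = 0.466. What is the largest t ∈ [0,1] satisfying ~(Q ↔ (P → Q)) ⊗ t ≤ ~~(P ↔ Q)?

P → Q = min(1, 1 − 0.801 + 0.466) = min(1, 0.665) = 0.665
Q ↔ (P → Q) = 1 − |0.466 − 0.665| = 1 − 0.199 = 0.801
~(Q ↔ (P → Q)) = 1 − 0.801 = 0.199
So the left factor is ~(Q ↔ (P → Q)) = 0.199.
P ↔ Q = 1 − |0.801 − 0.466| = 1 − 0.335 = 0.665
~(P ↔ Q) = 1 − 0.665 = 0.335
~~(P ↔ Q) = 1 − 0.335 = 0.665
So the right-hand bound is ~~(P ↔ Q) = 0.665.
The residuum of the Łukasiewicz t-norm gives the supremum: min(1, 1 − 0.199 + 0.665).
1 − 0.199 + 0.665 = 1.466, so t = min(1, 1.466) = 1.000.
Check: 0.199 ⊗ 1.000 = max(0, 0.199) = 0.199 ≤ 0.665.

1.000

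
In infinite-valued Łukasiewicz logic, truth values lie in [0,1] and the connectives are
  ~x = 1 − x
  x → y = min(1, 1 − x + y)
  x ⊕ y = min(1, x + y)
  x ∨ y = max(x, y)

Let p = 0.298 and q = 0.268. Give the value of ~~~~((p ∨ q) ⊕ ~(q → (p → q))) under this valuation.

p ∨ q = max(0.298, 0.268) = 0.298
p → q = min(1, 1 − 0.298 + 0.268) = min(1, 0.970) = 0.970
q → (p → q) = min(1, 1 − 0.268 + 0.970) = min(1, 1.702) = 1.000
~(q → (p → q)) = 1 − 1.000 = 0.000
(p ∨ q) ⊕ ~(q → (p → q)) = min(1, 0.298 + 0.000) = min(1, 0.298) = 0.298
~((p ∨ q) ⊕ ~(q → (p → q))) = 1 − 0.298 = 0.702
~~((p ∨ q) ⊕ ~(q → (p → q))) = 1 − 0.702 = 0.298
~~~((p ∨ q) ⊕ ~(q → (p → q))) = 1 − 0.298 = 0.702
~~~~((p ∨ q) ⊕ ~(q → (p → q))) = 1 − 0.702 = 0.298

0.298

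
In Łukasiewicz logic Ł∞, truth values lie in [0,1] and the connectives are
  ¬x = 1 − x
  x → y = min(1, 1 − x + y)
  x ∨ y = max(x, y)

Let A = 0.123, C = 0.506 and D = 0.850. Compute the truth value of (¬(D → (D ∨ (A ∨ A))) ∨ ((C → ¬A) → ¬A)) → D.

A ∨ A = max(0.123, 0.123) = 0.123
D ∨ (A ∨ A) = max(0.850, 0.123) = 0.850
D → (D ∨ (A ∨ A)) = min(1, 1 − 0.850 + 0.850) = min(1, 1.000) = 1.000
¬(D → (D ∨ (A ∨ A))) = 1 − 1.000 = 0.000
¬A = 1 − 0.123 = 0.877
C → ¬A = min(1, 1 − 0.506 + 0.877) = min(1, 1.371) = 1.000
(C → ¬A) → ¬A = min(1, 1 − 1.000 + 0.877) = min(1, 0.877) = 0.877
¬(D → (D ∨ (A ∨ A))) ∨ ((C → ¬A) → ¬A) = max(0.000, 0.877) = 0.877
(¬(D → (D ∨ (A ∨ A))) ∨ ((C → ¬A) → ¬A)) → D = min(1, 1 − 0.877 + 0.850) = min(1, 0.973) = 0.973

0.973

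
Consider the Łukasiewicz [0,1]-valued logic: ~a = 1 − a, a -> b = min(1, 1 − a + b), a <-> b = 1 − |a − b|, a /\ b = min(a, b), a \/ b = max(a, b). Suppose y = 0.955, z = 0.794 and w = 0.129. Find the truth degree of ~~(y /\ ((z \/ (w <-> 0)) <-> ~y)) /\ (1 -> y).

0.174

w <-> 0 = 1 − |0.129 − 0.000| = 1 − 0.129 = 0.871
z \/ (w <-> 0) = max(0.794, 0.871) = 0.871
~y = 1 − 0.955 = 0.045
(z \/ (w <-> 0)) <-> ~y = 1 − |0.871 − 0.045| = 1 − 0.826 = 0.174
y /\ ((z \/ (w <-> 0)) <-> ~y) = min(0.955, 0.174) = 0.174
~(y /\ ((z \/ (w <-> 0)) <-> ~y)) = 1 − 0.174 = 0.826
~~(y /\ ((z \/ (w <-> 0)) <-> ~y)) = 1 − 0.826 = 0.174
1 -> y = min(1, 1 − 1.000 + 0.955) = min(1, 0.955) = 0.955
~~(y /\ ((z \/ (w <-> 0)) <-> ~y)) /\ (1 -> y) = min(0.174, 0.955) = 0.174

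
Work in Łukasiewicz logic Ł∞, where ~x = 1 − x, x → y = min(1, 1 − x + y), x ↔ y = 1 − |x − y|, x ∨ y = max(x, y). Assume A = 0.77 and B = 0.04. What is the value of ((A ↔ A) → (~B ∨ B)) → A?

0.81

A ↔ A = 1 − |0.77 − 0.77| = 1 − 0.00 = 1.00
~B = 1 − 0.04 = 0.96
~B ∨ B = max(0.96, 0.04) = 0.96
(A ↔ A) → (~B ∨ B) = min(1, 1 − 1.00 + 0.96) = min(1, 0.96) = 0.96
((A ↔ A) → (~B ∨ B)) → A = min(1, 1 − 0.96 + 0.77) = min(1, 0.81) = 0.81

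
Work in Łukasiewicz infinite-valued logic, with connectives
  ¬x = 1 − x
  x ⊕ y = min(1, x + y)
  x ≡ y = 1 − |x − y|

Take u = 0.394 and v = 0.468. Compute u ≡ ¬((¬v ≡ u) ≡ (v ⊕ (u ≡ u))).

¬v = 1 − 0.468 = 0.532
¬v ≡ u = 1 − |0.532 − 0.394| = 1 − 0.138 = 0.862
u ≡ u = 1 − |0.394 − 0.394| = 1 − 0.000 = 1.000
v ⊕ (u ≡ u) = min(1, 0.468 + 1.000) = min(1, 1.468) = 1.000
(¬v ≡ u) ≡ (v ⊕ (u ≡ u)) = 1 − |0.862 − 1.000| = 1 − 0.138 = 0.862
¬((¬v ≡ u) ≡ (v ⊕ (u ≡ u))) = 1 − 0.862 = 0.138
u ≡ ¬((¬v ≡ u) ≡ (v ⊕ (u ≡ u))) = 1 − |0.394 − 0.138| = 1 − 0.256 = 0.744

0.744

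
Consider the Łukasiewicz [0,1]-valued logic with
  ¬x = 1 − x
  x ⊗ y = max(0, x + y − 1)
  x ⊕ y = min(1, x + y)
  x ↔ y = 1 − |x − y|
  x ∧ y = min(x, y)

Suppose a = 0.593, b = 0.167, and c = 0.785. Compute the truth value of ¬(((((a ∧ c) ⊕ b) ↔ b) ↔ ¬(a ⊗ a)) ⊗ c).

a ∧ c = min(0.593, 0.785) = 0.593
(a ∧ c) ⊕ b = min(1, 0.593 + 0.167) = min(1, 0.760) = 0.760
((a ∧ c) ⊕ b) ↔ b = 1 − |0.760 − 0.167| = 1 − 0.593 = 0.407
a ⊗ a = max(0, 0.593 + 0.593 − 1) = max(0, 0.186) = 0.186
¬(a ⊗ a) = 1 − 0.186 = 0.814
(((a ∧ c) ⊕ b) ↔ b) ↔ ¬(a ⊗ a) = 1 − |0.407 − 0.814| = 1 − 0.407 = 0.593
((((a ∧ c) ⊕ b) ↔ b) ↔ ¬(a ⊗ a)) ⊗ c = max(0, 0.593 + 0.785 − 1) = max(0, 0.378) = 0.378
¬(((((a ∧ c) ⊕ b) ↔ b) ↔ ¬(a ⊗ a)) ⊗ c) = 1 − 0.378 = 0.622

0.622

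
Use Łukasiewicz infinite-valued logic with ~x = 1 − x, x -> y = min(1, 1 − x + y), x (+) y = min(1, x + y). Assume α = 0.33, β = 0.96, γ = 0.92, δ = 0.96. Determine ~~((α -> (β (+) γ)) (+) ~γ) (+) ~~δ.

β (+) γ = min(1, 0.96 + 0.92) = min(1, 1.88) = 1.00
α -> (β (+) γ) = min(1, 1 − 0.33 + 1.00) = min(1, 1.67) = 1.00
~γ = 1 − 0.92 = 0.08
(α -> (β (+) γ)) (+) ~γ = min(1, 1.00 + 0.08) = min(1, 1.08) = 1.00
~((α -> (β (+) γ)) (+) ~γ) = 1 − 1.00 = 0.00
~~((α -> (β (+) γ)) (+) ~γ) = 1 − 0.00 = 1.00
~δ = 1 − 0.96 = 0.04
~~δ = 1 − 0.04 = 0.96
~~((α -> (β (+) γ)) (+) ~γ) (+) ~~δ = min(1, 1.00 + 0.96) = min(1, 1.96) = 1.00

1.00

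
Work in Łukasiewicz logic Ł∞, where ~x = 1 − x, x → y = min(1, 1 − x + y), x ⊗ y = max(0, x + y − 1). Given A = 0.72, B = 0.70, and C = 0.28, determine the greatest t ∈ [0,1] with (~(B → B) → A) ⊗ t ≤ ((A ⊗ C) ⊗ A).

B → B = min(1, 1 − 0.70 + 0.70) = min(1, 1.00) = 1.00
~(B → B) = 1 − 1.00 = 0.00
~(B → B) → A = min(1, 1 − 0.00 + 0.72) = min(1, 1.72) = 1.00
So the left factor is ~(B → B) → A = 1.00.
A ⊗ C = max(0, 0.72 + 0.28 − 1) = max(0, 0.00) = 0.00
(A ⊗ C) ⊗ A = max(0, 0.00 + 0.72 − 1) = max(0, -0.28) = 0.00
So the right-hand bound is (A ⊗ C) ⊗ A = 0.00.
The residuum of the Łukasiewicz t-norm gives the supremum: min(1, 1 − 1.00 + 0.00).
1 − 1.00 + 0.00 = 0.00, so t = min(1, 0.00) = 0.00.
Check: 1.00 ⊗ 0.00 = max(0, 0.00) = 0.00 ≤ 0.00.

0.00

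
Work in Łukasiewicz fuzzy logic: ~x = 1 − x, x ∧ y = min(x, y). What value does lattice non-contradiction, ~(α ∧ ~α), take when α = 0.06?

~α = 1 − 0.06 = 0.94
α ∧ ~α = min(0.06, 0.94) = 0.06
~(α ∧ ~α) = 1 − 0.06 = 0.94
(The value 0.94 < 1 shows this instance is not satisfied; not a Ł∞-tautology — its value is 1 − min(a, 1−a).)

0.94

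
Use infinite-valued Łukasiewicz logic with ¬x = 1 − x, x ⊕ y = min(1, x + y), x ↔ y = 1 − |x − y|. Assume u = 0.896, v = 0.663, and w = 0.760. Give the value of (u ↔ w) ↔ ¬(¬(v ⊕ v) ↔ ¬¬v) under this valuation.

0.799

u ↔ w = 1 − |0.896 − 0.760| = 1 − 0.136 = 0.864
v ⊕ v = min(1, 0.663 + 0.663) = min(1, 1.326) = 1.000
¬(v ⊕ v) = 1 − 1.000 = 0.000
¬v = 1 − 0.663 = 0.337
¬¬v = 1 − 0.337 = 0.663
¬(v ⊕ v) ↔ ¬¬v = 1 − |0.000 − 0.663| = 1 − 0.663 = 0.337
¬(¬(v ⊕ v) ↔ ¬¬v) = 1 − 0.337 = 0.663
(u ↔ w) ↔ ¬(¬(v ⊕ v) ↔ ¬¬v) = 1 − |0.864 − 0.663| = 1 − 0.201 = 0.799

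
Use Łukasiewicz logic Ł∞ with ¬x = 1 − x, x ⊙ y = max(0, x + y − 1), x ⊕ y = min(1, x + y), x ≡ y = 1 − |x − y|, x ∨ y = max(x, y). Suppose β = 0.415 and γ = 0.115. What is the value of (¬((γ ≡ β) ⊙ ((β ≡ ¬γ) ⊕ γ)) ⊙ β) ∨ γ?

γ ≡ β = 1 − |0.115 − 0.415| = 1 − 0.300 = 0.700
¬γ = 1 − 0.115 = 0.885
β ≡ ¬γ = 1 − |0.415 − 0.885| = 1 − 0.470 = 0.530
(β ≡ ¬γ) ⊕ γ = min(1, 0.530 + 0.115) = min(1, 0.645) = 0.645
(γ ≡ β) ⊙ ((β ≡ ¬γ) ⊕ γ) = max(0, 0.700 + 0.645 − 1) = max(0, 0.345) = 0.345
¬((γ ≡ β) ⊙ ((β ≡ ¬γ) ⊕ γ)) = 1 − 0.345 = 0.655
¬((γ ≡ β) ⊙ ((β ≡ ¬γ) ⊕ γ)) ⊙ β = max(0, 0.655 + 0.415 − 1) = max(0, 0.070) = 0.070
(¬((γ ≡ β) ⊙ ((β ≡ ¬γ) ⊕ γ)) ⊙ β) ∨ γ = max(0.070, 0.115) = 0.115

0.115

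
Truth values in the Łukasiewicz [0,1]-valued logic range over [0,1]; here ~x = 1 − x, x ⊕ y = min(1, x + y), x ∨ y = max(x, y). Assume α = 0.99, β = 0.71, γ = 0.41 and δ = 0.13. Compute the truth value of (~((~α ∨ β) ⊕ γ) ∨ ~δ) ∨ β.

~α = 1 − 0.99 = 0.01
~α ∨ β = max(0.01, 0.71) = 0.71
(~α ∨ β) ⊕ γ = min(1, 0.71 + 0.41) = min(1, 1.12) = 1.00
~((~α ∨ β) ⊕ γ) = 1 − 1.00 = 0.00
~δ = 1 − 0.13 = 0.87
~((~α ∨ β) ⊕ γ) ∨ ~δ = max(0.00, 0.87) = 0.87
(~((~α ∨ β) ⊕ γ) ∨ ~δ) ∨ β = max(0.87, 0.71) = 0.87

0.87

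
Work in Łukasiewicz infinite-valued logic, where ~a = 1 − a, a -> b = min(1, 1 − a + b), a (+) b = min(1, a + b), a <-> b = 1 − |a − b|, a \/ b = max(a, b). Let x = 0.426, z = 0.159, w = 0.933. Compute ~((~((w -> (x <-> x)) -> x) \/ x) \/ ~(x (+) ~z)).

0.426

x <-> x = 1 − |0.426 − 0.426| = 1 − 0.000 = 1.000
w -> (x <-> x) = min(1, 1 − 0.933 + 1.000) = min(1, 1.067) = 1.000
(w -> (x <-> x)) -> x = min(1, 1 − 1.000 + 0.426) = min(1, 0.426) = 0.426
~((w -> (x <-> x)) -> x) = 1 − 0.426 = 0.574
~((w -> (x <-> x)) -> x) \/ x = max(0.574, 0.426) = 0.574
~z = 1 − 0.159 = 0.841
x (+) ~z = min(1, 0.426 + 0.841) = min(1, 1.267) = 1.000
~(x (+) ~z) = 1 − 1.000 = 0.000
(~((w -> (x <-> x)) -> x) \/ x) \/ ~(x (+) ~z) = max(0.574, 0.000) = 0.574
~((~((w -> (x <-> x)) -> x) \/ x) \/ ~(x (+) ~z)) = 1 − 0.574 = 0.426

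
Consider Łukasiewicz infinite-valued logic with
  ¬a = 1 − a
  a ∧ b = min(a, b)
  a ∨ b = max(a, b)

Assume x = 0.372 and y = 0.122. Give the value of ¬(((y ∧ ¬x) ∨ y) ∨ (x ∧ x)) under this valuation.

¬x = 1 − 0.372 = 0.628
y ∧ ¬x = min(0.122, 0.628) = 0.122
(y ∧ ¬x) ∨ y = max(0.122, 0.122) = 0.122
x ∧ x = min(0.372, 0.372) = 0.372
((y ∧ ¬x) ∨ y) ∨ (x ∧ x) = max(0.122, 0.372) = 0.372
¬(((y ∧ ¬x) ∨ y) ∨ (x ∧ x)) = 1 − 0.372 = 0.628

0.628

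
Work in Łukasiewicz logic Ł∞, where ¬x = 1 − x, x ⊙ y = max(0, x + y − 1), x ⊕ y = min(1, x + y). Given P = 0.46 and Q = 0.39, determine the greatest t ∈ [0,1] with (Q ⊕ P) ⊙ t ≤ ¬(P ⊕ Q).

Q ⊕ P = min(1, 0.39 + 0.46) = min(1, 0.85) = 0.85
So the left factor is Q ⊕ P = 0.85.
P ⊕ Q = min(1, 0.46 + 0.39) = min(1, 0.85) = 0.85
¬(P ⊕ Q) = 1 − 0.85 = 0.15
So the right-hand bound is ¬(P ⊕ Q) = 0.15.
The residuum of the Łukasiewicz t-norm gives the supremum: min(1, 1 − 0.85 + 0.15).
1 − 0.85 + 0.15 = 0.30, so t = min(1, 0.30) = 0.30.
Check: 0.85 ⊙ 0.30 = max(0, 0.15) = 0.15 ≤ 0.15.

0.30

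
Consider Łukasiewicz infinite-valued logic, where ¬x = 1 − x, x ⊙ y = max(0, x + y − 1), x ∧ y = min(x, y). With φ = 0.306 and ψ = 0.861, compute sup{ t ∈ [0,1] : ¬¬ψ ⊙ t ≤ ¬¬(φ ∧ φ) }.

¬ψ = 1 − 0.861 = 0.139
¬¬ψ = 1 − 0.139 = 0.861
So the left factor is ¬¬ψ = 0.861.
φ ∧ φ = min(0.306, 0.306) = 0.306
¬(φ ∧ φ) = 1 − 0.306 = 0.694
¬¬(φ ∧ φ) = 1 − 0.694 = 0.306
So the right-hand bound is ¬¬(φ ∧ φ) = 0.306.
The residuum of the Łukasiewicz t-norm gives the supremum: min(1, 1 − 0.861 + 0.306).
1 − 0.861 + 0.306 = 0.445, so t = min(1, 0.445) = 0.445.
Check: 0.861 ⊙ 0.445 = max(0, 0.306) = 0.306 ≤ 0.306.

0.445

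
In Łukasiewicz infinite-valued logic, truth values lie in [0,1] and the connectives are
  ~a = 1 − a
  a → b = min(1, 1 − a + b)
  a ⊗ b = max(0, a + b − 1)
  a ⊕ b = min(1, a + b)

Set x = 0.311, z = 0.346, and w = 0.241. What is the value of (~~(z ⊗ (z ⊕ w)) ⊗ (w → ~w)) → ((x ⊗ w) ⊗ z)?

1.000

z ⊕ w = min(1, 0.346 + 0.241) = min(1, 0.587) = 0.587
z ⊗ (z ⊕ w) = max(0, 0.346 + 0.587 − 1) = max(0, -0.067) = 0.000
~(z ⊗ (z ⊕ w)) = 1 − 0.000 = 1.000
~~(z ⊗ (z ⊕ w)) = 1 − 1.000 = 0.000
~w = 1 − 0.241 = 0.759
w → ~w = min(1, 1 − 0.241 + 0.759) = min(1, 1.518) = 1.000
~~(z ⊗ (z ⊕ w)) ⊗ (w → ~w) = max(0, 0.000 + 1.000 − 1) = max(0, 0.000) = 0.000
x ⊗ w = max(0, 0.311 + 0.241 − 1) = max(0, -0.448) = 0.000
(x ⊗ w) ⊗ z = max(0, 0.000 + 0.346 − 1) = max(0, -0.654) = 0.000
(~~(z ⊗ (z ⊕ w)) ⊗ (w → ~w)) → ((x ⊗ w) ⊗ z) = min(1, 1 − 0.000 + 0.000) = min(1, 1.000) = 1.000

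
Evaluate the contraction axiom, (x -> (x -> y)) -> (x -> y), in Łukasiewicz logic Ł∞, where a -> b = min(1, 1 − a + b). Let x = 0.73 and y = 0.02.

x -> y = min(1, 1 − 0.73 + 0.02) = min(1, 0.29) = 0.29
x -> (x -> y) = min(1, 1 − 0.73 + 0.29) = min(1, 0.56) = 0.56
(x -> (x -> y)) -> (x -> y) = min(1, 1 − 0.56 + 0.29) = min(1, 0.73) = 0.73
(The value 0.73 < 1 shows this instance is not satisfied; fails in Ł∞ (the t-norm is not idempotent).)

0.73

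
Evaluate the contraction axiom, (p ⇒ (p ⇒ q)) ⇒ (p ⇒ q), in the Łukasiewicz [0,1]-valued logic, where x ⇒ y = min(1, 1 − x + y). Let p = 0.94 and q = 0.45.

0.94

p ⇒ q = min(1, 1 − 0.94 + 0.45) = min(1, 0.51) = 0.51
p ⇒ (p ⇒ q) = min(1, 1 − 0.94 + 0.51) = min(1, 0.57) = 0.57
(p ⇒ (p ⇒ q)) ⇒ (p ⇒ q) = min(1, 1 − 0.57 + 0.51) = min(1, 0.94) = 0.94
(The value 0.94 < 1 shows this instance is not satisfied; fails in Ł∞ (the t-norm is not idempotent).)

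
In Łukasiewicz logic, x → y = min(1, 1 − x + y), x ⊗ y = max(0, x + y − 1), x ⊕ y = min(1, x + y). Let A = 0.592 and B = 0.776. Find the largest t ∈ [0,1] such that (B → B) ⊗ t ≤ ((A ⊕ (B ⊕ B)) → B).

B → B = min(1, 1 − 0.776 + 0.776) = min(1, 1.000) = 1.000
So the left factor is B → B = 1.000.
B ⊕ B = min(1, 0.776 + 0.776) = min(1, 1.552) = 1.000
A ⊕ (B ⊕ B) = min(1, 0.592 + 1.000) = min(1, 1.592) = 1.000
(A ⊕ (B ⊕ B)) → B = min(1, 1 − 1.000 + 0.776) = min(1, 0.776) = 0.776
So the right-hand bound is (A ⊕ (B ⊕ B)) → B = 0.776.
The residuum of the Łukasiewicz t-norm gives the supremum: min(1, 1 − 1.000 + 0.776).
1 − 1.000 + 0.776 = 0.776, so t = min(1, 0.776) = 0.776.
Check: 1.000 ⊗ 0.776 = max(0, 0.776) = 0.776 ≤ 0.776.

0.776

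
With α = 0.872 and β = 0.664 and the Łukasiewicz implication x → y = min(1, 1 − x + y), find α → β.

α → β = min(1, 1 − 0.872 + 0.664) = min(1, 0.792) = 0.792
For comparison, the Gödel implication (1 if x ≤ y else y) would give 0.664.

0.792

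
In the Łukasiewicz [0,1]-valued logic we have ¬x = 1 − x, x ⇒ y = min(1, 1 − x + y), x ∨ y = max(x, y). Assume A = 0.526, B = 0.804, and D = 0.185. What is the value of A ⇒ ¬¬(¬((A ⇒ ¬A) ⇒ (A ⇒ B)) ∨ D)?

0.659

¬A = 1 − 0.526 = 0.474
A ⇒ ¬A = min(1, 1 − 0.526 + 0.474) = min(1, 0.948) = 0.948
A ⇒ B = min(1, 1 − 0.526 + 0.804) = min(1, 1.278) = 1.000
(A ⇒ ¬A) ⇒ (A ⇒ B) = min(1, 1 − 0.948 + 1.000) = min(1, 1.052) = 1.000
¬((A ⇒ ¬A) ⇒ (A ⇒ B)) = 1 − 1.000 = 0.000
¬((A ⇒ ¬A) ⇒ (A ⇒ B)) ∨ D = max(0.000, 0.185) = 0.185
¬(¬((A ⇒ ¬A) ⇒ (A ⇒ B)) ∨ D) = 1 − 0.185 = 0.815
¬¬(¬((A ⇒ ¬A) ⇒ (A ⇒ B)) ∨ D) = 1 − 0.815 = 0.185
A ⇒ ¬¬(¬((A ⇒ ¬A) ⇒ (A ⇒ B)) ∨ D) = min(1, 1 − 0.526 + 0.185) = min(1, 0.659) = 0.659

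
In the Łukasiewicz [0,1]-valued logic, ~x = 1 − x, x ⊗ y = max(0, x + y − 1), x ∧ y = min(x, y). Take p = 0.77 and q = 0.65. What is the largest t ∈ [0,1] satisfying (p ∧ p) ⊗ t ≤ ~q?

0.58

p ∧ p = min(0.77, 0.77) = 0.77
So the left factor is p ∧ p = 0.77.
~q = 1 − 0.65 = 0.35
So the right-hand bound is ~q = 0.35.
The residuum of the Łukasiewicz t-norm gives the supremum: min(1, 1 − 0.77 + 0.35).
1 − 0.77 + 0.35 = 0.58, so t = min(1, 0.58) = 0.58.
Check: 0.77 ⊗ 0.58 = max(0, 0.35) = 0.35 ≤ 0.35.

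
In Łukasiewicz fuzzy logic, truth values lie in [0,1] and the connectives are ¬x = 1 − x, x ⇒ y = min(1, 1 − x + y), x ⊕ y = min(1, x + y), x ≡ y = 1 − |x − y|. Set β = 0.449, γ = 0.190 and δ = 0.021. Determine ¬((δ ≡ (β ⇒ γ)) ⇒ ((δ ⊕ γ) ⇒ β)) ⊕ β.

β ⇒ γ = min(1, 1 − 0.449 + 0.190) = min(1, 0.741) = 0.741
δ ≡ (β ⇒ γ) = 1 − |0.021 − 0.741| = 1 − 0.720 = 0.280
δ ⊕ γ = min(1, 0.021 + 0.190) = min(1, 0.211) = 0.211
(δ ⊕ γ) ⇒ β = min(1, 1 − 0.211 + 0.449) = min(1, 1.238) = 1.000
(δ ≡ (β ⇒ γ)) ⇒ ((δ ⊕ γ) ⇒ β) = min(1, 1 − 0.280 + 1.000) = min(1, 1.720) = 1.000
¬((δ ≡ (β ⇒ γ)) ⇒ ((δ ⊕ γ) ⇒ β)) = 1 − 1.000 = 0.000
¬((δ ≡ (β ⇒ γ)) ⇒ ((δ ⊕ γ) ⇒ β)) ⊕ β = min(1, 0.000 + 0.449) = min(1, 0.449) = 0.449

0.449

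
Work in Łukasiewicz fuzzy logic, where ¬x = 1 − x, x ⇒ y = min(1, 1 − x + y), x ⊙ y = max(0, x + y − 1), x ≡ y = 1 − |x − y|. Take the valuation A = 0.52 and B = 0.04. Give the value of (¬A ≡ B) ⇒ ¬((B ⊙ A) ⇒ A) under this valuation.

0.44

¬A = 1 − 0.52 = 0.48
¬A ≡ B = 1 − |0.48 − 0.04| = 1 − 0.44 = 0.56
B ⊙ A = max(0, 0.04 + 0.52 − 1) = max(0, -0.44) = 0.00
(B ⊙ A) ⇒ A = min(1, 1 − 0.00 + 0.52) = min(1, 1.52) = 1.00
¬((B ⊙ A) ⇒ A) = 1 − 1.00 = 0.00
(¬A ≡ B) ⇒ ¬((B ⊙ A) ⇒ A) = min(1, 1 − 0.56 + 0.00) = min(1, 0.44) = 0.44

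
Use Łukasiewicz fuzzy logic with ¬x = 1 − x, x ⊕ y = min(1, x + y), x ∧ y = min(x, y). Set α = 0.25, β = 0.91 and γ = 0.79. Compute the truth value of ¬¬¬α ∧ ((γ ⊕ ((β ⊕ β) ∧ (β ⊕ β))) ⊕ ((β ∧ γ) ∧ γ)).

¬α = 1 − 0.25 = 0.75
¬¬α = 1 − 0.75 = 0.25
¬¬¬α = 1 − 0.25 = 0.75
β ⊕ β = min(1, 0.91 + 0.91) = min(1, 1.82) = 1.00
(β ⊕ β) ∧ (β ⊕ β) = min(1.00, 1.00) = 1.00
γ ⊕ ((β ⊕ β) ∧ (β ⊕ β)) = min(1, 0.79 + 1.00) = min(1, 1.79) = 1.00
β ∧ γ = min(0.91, 0.79) = 0.79
(β ∧ γ) ∧ γ = min(0.79, 0.79) = 0.79
(γ ⊕ ((β ⊕ β) ∧ (β ⊕ β))) ⊕ ((β ∧ γ) ∧ γ) = min(1, 1.00 + 0.79) = min(1, 1.79) = 1.00
¬¬¬α ∧ ((γ ⊕ ((β ⊕ β) ∧ (β ⊕ β))) ⊕ ((β ∧ γ) ∧ γ)) = min(0.75, 1.00) = 0.75

0.75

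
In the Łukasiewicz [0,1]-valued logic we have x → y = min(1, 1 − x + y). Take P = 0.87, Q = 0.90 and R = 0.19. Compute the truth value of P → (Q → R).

0.42

Q → R = min(1, 1 − 0.90 + 0.19) = min(1, 0.29) = 0.29
P → (Q → R) = min(1, 1 − 0.87 + 0.29) = min(1, 0.42) = 0.42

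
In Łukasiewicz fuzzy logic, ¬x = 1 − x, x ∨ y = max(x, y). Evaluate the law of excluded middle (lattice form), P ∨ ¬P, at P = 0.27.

¬P = 1 − 0.27 = 0.73
P ∨ ¬P = max(0.27, 0.73) = 0.73
(The value 0.73 < 1 shows this instance is not satisfied; not a Ł∞-tautology — its value is max(a, 1−a).)

0.73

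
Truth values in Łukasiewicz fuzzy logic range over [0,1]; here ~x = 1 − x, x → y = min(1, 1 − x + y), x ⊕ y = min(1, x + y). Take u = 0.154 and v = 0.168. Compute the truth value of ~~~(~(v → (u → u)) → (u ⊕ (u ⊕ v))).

0.000

u → u = min(1, 1 − 0.154 + 0.154) = min(1, 1.000) = 1.000
v → (u → u) = min(1, 1 − 0.168 + 1.000) = min(1, 1.832) = 1.000
~(v → (u → u)) = 1 − 1.000 = 0.000
u ⊕ v = min(1, 0.154 + 0.168) = min(1, 0.322) = 0.322
u ⊕ (u ⊕ v) = min(1, 0.154 + 0.322) = min(1, 0.476) = 0.476
~(v → (u → u)) → (u ⊕ (u ⊕ v)) = min(1, 1 − 0.000 + 0.476) = min(1, 1.476) = 1.000
~(~(v → (u → u)) → (u ⊕ (u ⊕ v))) = 1 − 1.000 = 0.000
~~(~(v → (u → u)) → (u ⊕ (u ⊕ v))) = 1 − 0.000 = 1.000
~~~(~(v → (u → u)) → (u ⊕ (u ⊕ v))) = 1 − 1.000 = 0.000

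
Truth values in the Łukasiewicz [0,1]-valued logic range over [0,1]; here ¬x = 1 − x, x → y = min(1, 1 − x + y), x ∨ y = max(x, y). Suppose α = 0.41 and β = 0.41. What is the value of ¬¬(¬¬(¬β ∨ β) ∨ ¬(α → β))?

¬β = 1 − 0.41 = 0.59
¬β ∨ β = max(0.59, 0.41) = 0.59
¬(¬β ∨ β) = 1 − 0.59 = 0.41
¬¬(¬β ∨ β) = 1 − 0.41 = 0.59
α → β = min(1, 1 − 0.41 + 0.41) = min(1, 1.00) = 1.00
¬(α → β) = 1 − 1.00 = 0.00
¬¬(¬β ∨ β) ∨ ¬(α → β) = max(0.59, 0.00) = 0.59
¬(¬¬(¬β ∨ β) ∨ ¬(α → β)) = 1 − 0.59 = 0.41
¬¬(¬¬(¬β ∨ β) ∨ ¬(α → β)) = 1 − 0.41 = 0.59

0.59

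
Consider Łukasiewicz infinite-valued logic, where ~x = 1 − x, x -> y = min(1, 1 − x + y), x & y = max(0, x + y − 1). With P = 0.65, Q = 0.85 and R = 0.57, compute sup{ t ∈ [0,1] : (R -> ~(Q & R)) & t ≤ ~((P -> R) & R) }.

0.51

Q & R = max(0, 0.85 + 0.57 − 1) = max(0, 0.42) = 0.42
~(Q & R) = 1 − 0.42 = 0.58
R -> ~(Q & R) = min(1, 1 − 0.57 + 0.58) = min(1, 1.01) = 1.00
So the left factor is R -> ~(Q & R) = 1.00.
P -> R = min(1, 1 − 0.65 + 0.57) = min(1, 0.92) = 0.92
(P -> R) & R = max(0, 0.92 + 0.57 − 1) = max(0, 0.49) = 0.49
~((P -> R) & R) = 1 − 0.49 = 0.51
So the right-hand bound is ~((P -> R) & R) = 0.51.
The residuum of the Łukasiewicz t-norm gives the supremum: min(1, 1 − 1.00 + 0.51).
1 − 1.00 + 0.51 = 0.51, so t = min(1, 0.51) = 0.51.
Check: 1.00 & 0.51 = max(0, 0.51) = 0.51 ≤ 0.51.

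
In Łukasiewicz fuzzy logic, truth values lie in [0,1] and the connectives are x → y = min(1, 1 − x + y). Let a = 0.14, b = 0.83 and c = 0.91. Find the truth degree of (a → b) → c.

0.91

a → b = min(1, 1 − 0.14 + 0.83) = min(1, 1.69) = 1.00
(a → b) → c = min(1, 1 − 1.00 + 0.91) = min(1, 0.91) = 0.91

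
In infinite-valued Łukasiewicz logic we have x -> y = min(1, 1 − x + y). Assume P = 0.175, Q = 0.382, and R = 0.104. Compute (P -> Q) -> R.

P -> Q = min(1, 1 − 0.175 + 0.382) = min(1, 1.207) = 1.000
(P -> Q) -> R = min(1, 1 − 1.000 + 0.104) = min(1, 0.104) = 0.104

0.104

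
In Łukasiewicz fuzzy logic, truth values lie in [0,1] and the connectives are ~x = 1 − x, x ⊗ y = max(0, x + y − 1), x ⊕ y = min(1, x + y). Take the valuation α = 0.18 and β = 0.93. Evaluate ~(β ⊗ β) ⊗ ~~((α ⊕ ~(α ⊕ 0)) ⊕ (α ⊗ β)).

0.14

β ⊗ β = max(0, 0.93 + 0.93 − 1) = max(0, 0.86) = 0.86
~(β ⊗ β) = 1 − 0.86 = 0.14
α ⊕ 0 = min(1, 0.18 + 0.00) = min(1, 0.18) = 0.18
~(α ⊕ 0) = 1 − 0.18 = 0.82
α ⊕ ~(α ⊕ 0) = min(1, 0.18 + 0.82) = min(1, 1.00) = 1.00
α ⊗ β = max(0, 0.18 + 0.93 − 1) = max(0, 0.11) = 0.11
(α ⊕ ~(α ⊕ 0)) ⊕ (α ⊗ β) = min(1, 1.00 + 0.11) = min(1, 1.11) = 1.00
~((α ⊕ ~(α ⊕ 0)) ⊕ (α ⊗ β)) = 1 − 1.00 = 0.00
~~((α ⊕ ~(α ⊕ 0)) ⊕ (α ⊗ β)) = 1 − 0.00 = 1.00
~(β ⊗ β) ⊗ ~~((α ⊕ ~(α ⊕ 0)) ⊕ (α ⊗ β)) = max(0, 0.14 + 1.00 − 1) = max(0, 0.14) = 0.14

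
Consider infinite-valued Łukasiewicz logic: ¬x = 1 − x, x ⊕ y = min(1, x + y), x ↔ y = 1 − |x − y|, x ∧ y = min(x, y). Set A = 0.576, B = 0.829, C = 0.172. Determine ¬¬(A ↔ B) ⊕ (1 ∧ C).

A ↔ B = 1 − |0.576 − 0.829| = 1 − 0.253 = 0.747
¬(A ↔ B) = 1 − 0.747 = 0.253
¬¬(A ↔ B) = 1 − 0.253 = 0.747
1 ∧ C = min(1.000, 0.172) = 0.172
¬¬(A ↔ B) ⊕ (1 ∧ C) = min(1, 0.747 + 0.172) = min(1, 0.919) = 0.919

0.919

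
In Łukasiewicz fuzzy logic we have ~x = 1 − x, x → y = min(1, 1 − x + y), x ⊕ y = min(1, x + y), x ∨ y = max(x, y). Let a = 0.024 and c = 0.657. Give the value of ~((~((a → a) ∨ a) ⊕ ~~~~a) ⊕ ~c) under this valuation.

0.633

a → a = min(1, 1 − 0.024 + 0.024) = min(1, 1.000) = 1.000
(a → a) ∨ a = max(1.000, 0.024) = 1.000
~((a → a) ∨ a) = 1 − 1.000 = 0.000
~a = 1 − 0.024 = 0.976
~~a = 1 − 0.976 = 0.024
~~~a = 1 − 0.024 = 0.976
~~~~a = 1 − 0.976 = 0.024
~((a → a) ∨ a) ⊕ ~~~~a = min(1, 0.000 + 0.024) = min(1, 0.024) = 0.024
~c = 1 − 0.657 = 0.343
(~((a → a) ∨ a) ⊕ ~~~~a) ⊕ ~c = min(1, 0.024 + 0.343) = min(1, 0.367) = 0.367
~((~((a → a) ∨ a) ⊕ ~~~~a) ⊕ ~c) = 1 − 0.367 = 0.633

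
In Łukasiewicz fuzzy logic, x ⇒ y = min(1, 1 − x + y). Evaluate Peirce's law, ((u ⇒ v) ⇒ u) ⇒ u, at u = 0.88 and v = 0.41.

0.88

u ⇒ v = min(1, 1 − 0.88 + 0.41) = min(1, 0.53) = 0.53
(u ⇒ v) ⇒ u = min(1, 1 − 0.53 + 0.88) = min(1, 1.35) = 1.00
((u ⇒ v) ⇒ u) ⇒ u = min(1, 1 − 1.00 + 0.88) = min(1, 0.88) = 0.88
(The value 0.88 < 1 shows this instance is not satisfied; not a Ł∞-tautology in general.)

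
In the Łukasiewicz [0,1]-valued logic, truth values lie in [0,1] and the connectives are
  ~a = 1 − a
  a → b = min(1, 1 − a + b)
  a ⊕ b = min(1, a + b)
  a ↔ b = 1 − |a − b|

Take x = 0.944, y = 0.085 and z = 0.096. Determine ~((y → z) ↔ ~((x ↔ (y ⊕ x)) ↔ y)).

0.141

y → z = min(1, 1 − 0.085 + 0.096) = min(1, 1.011) = 1.000
y ⊕ x = min(1, 0.085 + 0.944) = min(1, 1.029) = 1.000
x ↔ (y ⊕ x) = 1 − |0.944 − 1.000| = 1 − 0.056 = 0.944
(x ↔ (y ⊕ x)) ↔ y = 1 − |0.944 − 0.085| = 1 − 0.859 = 0.141
~((x ↔ (y ⊕ x)) ↔ y) = 1 − 0.141 = 0.859
(y → z) ↔ ~((x ↔ (y ⊕ x)) ↔ y) = 1 − |1.000 − 0.859| = 1 − 0.141 = 0.859
~((y → z) ↔ ~((x ↔ (y ⊕ x)) ↔ y)) = 1 − 0.859 = 0.141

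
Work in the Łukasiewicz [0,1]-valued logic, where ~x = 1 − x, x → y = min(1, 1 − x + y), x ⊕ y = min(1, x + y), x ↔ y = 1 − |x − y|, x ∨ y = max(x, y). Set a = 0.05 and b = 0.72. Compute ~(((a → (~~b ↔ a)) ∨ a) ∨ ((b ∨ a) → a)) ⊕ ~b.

~b = 1 − 0.72 = 0.28
~~b = 1 − 0.28 = 0.72
~~b ↔ a = 1 − |0.72 − 0.05| = 1 − 0.67 = 0.33
a → (~~b ↔ a) = min(1, 1 − 0.05 + 0.33) = min(1, 1.28) = 1.00
(a → (~~b ↔ a)) ∨ a = max(1.00, 0.05) = 1.00
b ∨ a = max(0.72, 0.05) = 0.72
(b ∨ a) → a = min(1, 1 − 0.72 + 0.05) = min(1, 0.33) = 0.33
((a → (~~b ↔ a)) ∨ a) ∨ ((b ∨ a) → a) = max(1.00, 0.33) = 1.00
~(((a → (~~b ↔ a)) ∨ a) ∨ ((b ∨ a) → a)) = 1 − 1.00 = 0.00
~(((a → (~~b ↔ a)) ∨ a) ∨ ((b ∨ a) → a)) ⊕ ~b = min(1, 0.00 + 0.28) = min(1, 0.28) = 0.28

0.28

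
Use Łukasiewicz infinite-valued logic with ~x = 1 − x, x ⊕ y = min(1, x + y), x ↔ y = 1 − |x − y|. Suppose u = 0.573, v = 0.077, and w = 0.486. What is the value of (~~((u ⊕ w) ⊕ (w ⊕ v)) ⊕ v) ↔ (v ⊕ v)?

u ⊕ w = min(1, 0.573 + 0.486) = min(1, 1.059) = 1.000
w ⊕ v = min(1, 0.486 + 0.077) = min(1, 0.563) = 0.563
(u ⊕ w) ⊕ (w ⊕ v) = min(1, 1.000 + 0.563) = min(1, 1.563) = 1.000
~((u ⊕ w) ⊕ (w ⊕ v)) = 1 − 1.000 = 0.000
~~((u ⊕ w) ⊕ (w ⊕ v)) = 1 − 0.000 = 1.000
~~((u ⊕ w) ⊕ (w ⊕ v)) ⊕ v = min(1, 1.000 + 0.077) = min(1, 1.077) = 1.000
v ⊕ v = min(1, 0.077 + 0.077) = min(1, 0.154) = 0.154
(~~((u ⊕ w) ⊕ (w ⊕ v)) ⊕ v) ↔ (v ⊕ v) = 1 − |1.000 − 0.154| = 1 − 0.846 = 0.154

0.154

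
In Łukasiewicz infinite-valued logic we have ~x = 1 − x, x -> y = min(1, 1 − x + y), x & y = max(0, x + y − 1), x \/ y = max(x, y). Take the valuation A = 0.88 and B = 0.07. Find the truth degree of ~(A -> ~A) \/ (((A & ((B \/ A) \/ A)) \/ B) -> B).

0.76

~A = 1 − 0.88 = 0.12
A -> ~A = min(1, 1 − 0.88 + 0.12) = min(1, 0.24) = 0.24
~(A -> ~A) = 1 − 0.24 = 0.76
B \/ A = max(0.07, 0.88) = 0.88
(B \/ A) \/ A = max(0.88, 0.88) = 0.88
A & ((B \/ A) \/ A) = max(0, 0.88 + 0.88 − 1) = max(0, 0.76) = 0.76
(A & ((B \/ A) \/ A)) \/ B = max(0.76, 0.07) = 0.76
((A & ((B \/ A) \/ A)) \/ B) -> B = min(1, 1 − 0.76 + 0.07) = min(1, 0.31) = 0.31
~(A -> ~A) \/ (((A & ((B \/ A) \/ A)) \/ B) -> B) = max(0.76, 0.31) = 0.76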